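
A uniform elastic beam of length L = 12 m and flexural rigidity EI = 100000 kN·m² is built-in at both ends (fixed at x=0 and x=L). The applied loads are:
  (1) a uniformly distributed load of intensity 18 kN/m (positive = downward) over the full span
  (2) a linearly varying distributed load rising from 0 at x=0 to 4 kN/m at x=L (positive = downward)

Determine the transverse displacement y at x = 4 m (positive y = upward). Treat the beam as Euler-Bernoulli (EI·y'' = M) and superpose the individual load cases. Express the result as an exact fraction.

Load 1 — uniform load w=18 kN/m over full span:
  y_1 = -wx²(L-x)²/(24EI) = -18·4²·(12-4)²/(24·100000) = -24/3125 m
Load 2 — triangular load w₀=4 kN/m (0→w₀ over full span):
  y_2 = -w₀x²(L-x)²(x+2L)/(120LEI) = -4·4²·(12-4)²·(4+2·12)/(120·12·100000) = -112/140625 m
Superposition: y = Σ y_i = -1192/140625 m ≈ -0.008476 m

y(4) = -1192/140625 m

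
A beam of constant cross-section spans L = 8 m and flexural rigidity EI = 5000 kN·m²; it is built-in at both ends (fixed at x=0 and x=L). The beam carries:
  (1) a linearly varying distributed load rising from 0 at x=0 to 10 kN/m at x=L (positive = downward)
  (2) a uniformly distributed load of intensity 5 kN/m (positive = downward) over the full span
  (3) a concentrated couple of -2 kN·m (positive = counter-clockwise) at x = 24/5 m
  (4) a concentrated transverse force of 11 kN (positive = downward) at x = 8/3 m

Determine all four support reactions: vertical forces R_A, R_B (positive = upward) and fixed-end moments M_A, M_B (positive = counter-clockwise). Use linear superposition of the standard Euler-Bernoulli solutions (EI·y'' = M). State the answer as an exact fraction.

R_A = 26857/675 kN, M_A = 40768/675 kN·m, R_B = 34568/675 kN, M_B = -44162/675 kN·m

Load 1 — triangular load w₀=10 kN/m (0→w₀ over full span):
  R_A = 3w₀L/20 = 3·10·8/20 = 12 kN
  M_A = w₀L²/30 = 10·8²/30 = 64/3 kN·m
  R_B = 7w₀L/20 = 7·10·8/20 = 28 kN
  M_B = -w₀L²/20 = -10·8²/20 = -32 kN·m
Load 2 — uniform load w=5 kN/m over full span:
  R_A = wL/2 = 5·8/2 = 20 kN
  M_A = wL²/12 = 5·8²/12 = 80/3 kN·m
  R_B = wL/2 = 5·8/2 = 20 kN
  M_B = -wL²/12 = -5·8²/12 = -80/3 kN·m
Load 3 — applied couple M₀=-2 kN·m at a=24/5 m (b=L-a=16/5):
  R_A = 6M₀ab/L³ = 6·(-2)·(24/5)·(16/5)/8³ = -9/25 kN
  M_A = M₀b(2a-b)/L² = (-2)·(16/5)·(2·(24/5)-(16/5))/8² = -16/25 kN·m
  R_B = -6M₀ab/L³ = -6·(-2)·(24/5)·(16/5)/8³ = 9/25 kN
  M_B = M₀a(2b-a)/L² = (-2)·(24/5)·(2·(16/5)-(24/5))/8² = -6/25 kN·m
Load 4 — point force P=11 kN at a=8/3 m (b=L-a=16/3):
  R_A = Pb²(3a+b)/L³ = 11·(16/3)²·(3·(8/3)+(16/3))/8³ = 220/27 kN
  M_A = Pab²/L² = 11·(8/3)·(16/3)²/8² = 352/27 kN·m
  R_B = Pa²(a+3b)/L³ = 11·(8/3)²·((8/3)+3·(16/3))/8³ = 77/27 kN
  M_B = -Pa²b/L² = -11·(8/3)²·(16/3)/8² = -176/27 kN·m
Superposition: R_A = 26857/675 kN, M_A = 40768/675 kN·m, R_B = 34568/675 kN, M_B = -44162/675 kN·m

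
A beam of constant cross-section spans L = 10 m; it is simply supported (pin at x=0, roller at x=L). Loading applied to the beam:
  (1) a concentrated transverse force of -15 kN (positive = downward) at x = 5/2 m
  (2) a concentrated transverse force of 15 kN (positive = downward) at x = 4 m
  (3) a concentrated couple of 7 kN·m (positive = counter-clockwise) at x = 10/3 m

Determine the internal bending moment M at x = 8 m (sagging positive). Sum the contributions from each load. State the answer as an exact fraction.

M(8) = 31/10 kN·m

Load 1 — point force P=-15 kN at a=5/2 m (b=L-a=15/2):
  M_1 = Pa(L-x)/L  [x>a] = (-15)·(5/2)·(10-8)/10 = -15/2 kN·m
Load 2 — point force P=15 kN at a=4 m (b=L-a=6):
  M_2 = Pa(L-x)/L  [x>a] = 15·4·(10-8)/10 = 12 kN·m
Load 3 — applied couple M₀=7 kN·m at a=10/3 m (b=L-a=20/3):
  M_3 = M₀x/L - M₀  [x>a] = 7·8/10 - 7 = -7/5 kN·m
Superposition: M = Σ M_i = 31/10 kN·m ≈ 3.100000 kN·m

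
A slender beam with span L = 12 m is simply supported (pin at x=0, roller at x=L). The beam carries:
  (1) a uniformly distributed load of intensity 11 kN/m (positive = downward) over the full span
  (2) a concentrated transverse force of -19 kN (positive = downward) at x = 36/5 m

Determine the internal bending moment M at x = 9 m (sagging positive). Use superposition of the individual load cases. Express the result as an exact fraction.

M(9) = 1143/10 kN·m

Load 1 — uniform load w=11 kN/m over full span:
  M_1 = wx(L-x)/2 = 11·9·(12-9)/2 = 297/2 kN·m
Load 2 — point force P=-19 kN at a=36/5 m (b=L-a=24/5):
  M_2 = Pa(L-x)/L  [x>a] = (-19)·(36/5)·(12-9)/12 = -171/5 kN·m
Superposition: M = Σ M_i = 1143/10 kN·m ≈ 114.300000 kN·m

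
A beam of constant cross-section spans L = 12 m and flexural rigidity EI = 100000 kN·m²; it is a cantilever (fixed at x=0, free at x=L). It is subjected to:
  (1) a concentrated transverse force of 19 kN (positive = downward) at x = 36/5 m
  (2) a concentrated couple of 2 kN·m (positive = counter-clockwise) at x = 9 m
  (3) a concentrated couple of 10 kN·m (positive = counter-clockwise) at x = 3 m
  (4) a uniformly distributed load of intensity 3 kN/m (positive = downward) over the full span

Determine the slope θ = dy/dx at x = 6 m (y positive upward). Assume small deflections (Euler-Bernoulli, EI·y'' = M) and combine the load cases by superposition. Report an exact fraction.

Load 1 — point force P=19 kN at a=36/5 m (b=L-a=24/5):
  θ_1 = -Px(2a-x)/(2EI)  [x≤a] = -19·6·(2·(36/5)-6)/(2·100000) = -1197/250000 rad
Load 2 — applied couple M₀=2 kN·m at a=9 m (b=L-a=3):
  θ_2 = M₀x/EI  [x≤a] = 2·6/100000 = 3/25000 rad
Load 3 — applied couple M₀=10 kN·m at a=3 m (b=L-a=9):
  θ_3 = M₀a/EI  [x>a] = 10·3/100000 = 3/10000 rad
Load 4 — uniform load w=3 kN/m over full span:
  θ_4 = -wx(x²-3Lx+3L²)/(6EI) = -3·6·(6²-3·12·6+3·12²)/(6·100000) = -189/25000 rad
Superposition: θ = Σ θ_i = -1491/125000 rad ≈ -0.011928 rad

θ(6) = -1491/125000 rad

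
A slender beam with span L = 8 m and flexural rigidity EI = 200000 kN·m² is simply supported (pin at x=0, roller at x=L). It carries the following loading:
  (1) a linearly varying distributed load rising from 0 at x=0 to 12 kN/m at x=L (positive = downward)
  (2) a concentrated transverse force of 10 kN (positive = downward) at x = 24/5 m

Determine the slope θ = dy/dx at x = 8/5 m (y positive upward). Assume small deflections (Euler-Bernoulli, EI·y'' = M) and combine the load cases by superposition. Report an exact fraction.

Load 1 — triangular load w₀=12 kN/m (0→w₀ over full span):
  θ_1 = -w₀(7L⁴-30L²x²+15x⁴)/(360LEI) = -12·(7·8⁴-30·8²·(8/5)²+15·(8/5)⁴)/(360·8·200000) = -2912/5859375 rad
Load 2 — point force P=10 kN at a=24/5 m (b=L-a=16/5):
  θ_2 = -Pb(L²-b²-3x²)/(6LEI)  [x≤a] = -10·(16/5)·(8²-(16/5)²-3·(8/5)²)/(6·8·200000) = -12/78125 rad
Superposition: θ = Σ θ_i = -3812/5859375 rad ≈ -0.000651 rad

θ(8/5) = -3812/5859375 rad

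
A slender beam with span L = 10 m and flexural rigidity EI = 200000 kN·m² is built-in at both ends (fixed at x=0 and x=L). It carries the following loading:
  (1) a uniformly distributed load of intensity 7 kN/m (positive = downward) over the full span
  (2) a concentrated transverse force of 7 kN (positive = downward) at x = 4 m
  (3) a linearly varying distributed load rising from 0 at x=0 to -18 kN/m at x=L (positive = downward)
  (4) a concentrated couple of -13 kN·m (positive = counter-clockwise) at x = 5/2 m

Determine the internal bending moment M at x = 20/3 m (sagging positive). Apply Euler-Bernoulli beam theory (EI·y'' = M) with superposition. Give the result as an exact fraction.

Load 1 — uniform load w=7 kN/m over full span:
  M_1 = wLx/2 - wL²/12 - wx²/2 = 7·10·(20/3)/2 - 7·10²/12 - 7·(20/3)²/2 = 175/9 kN·m
Load 2 — point force P=7 kN at a=4 m (b=L-a=6):
  M_2 = Pa²(a+3b)(L-x)/L³ - Pa²b/L²  [x>a] = 7·4²·(4+3·6)·(10-(20/3))/10³ - 7·4²·6/10² = 112/75 kN·m
Load 3 — triangular load w₀=-18 kN/m (0→w₀ over full span):
  M_3 = 3w₀Lx/20 - w₀L²/30 - w₀x³/(6L) = 3·(-18)·10·(20/3)/20 - (-18)·10²/30 - (-18)·(20/3)³/(6·10) = -280/9 kN·m
Load 4 — applied couple M₀=-13 kN·m at a=5/2 m (b=L-a=15/2):
  M_4 = R_Ax - M_A - M₀  [x>a] with R_A=-117/80, M_A=39/16 = (-117/80)·(20/3) - (39/16) - (-13) = 13/16 kN·m
Superposition: M = Σ M_i = -11233/1200 kN·m ≈ -9.360833 kN·m

M(20/3) = -11233/1200 kN·m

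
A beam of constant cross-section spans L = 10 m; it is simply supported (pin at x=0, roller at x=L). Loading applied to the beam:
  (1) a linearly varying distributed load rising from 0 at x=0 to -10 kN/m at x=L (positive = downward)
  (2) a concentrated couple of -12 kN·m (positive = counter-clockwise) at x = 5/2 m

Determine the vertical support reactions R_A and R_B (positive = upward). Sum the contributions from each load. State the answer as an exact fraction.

R_A = -268/15 kN, R_B = -482/15 kN

Load 1 — triangular load w₀=-10 kN/m (0→w₀ over full span):
  R_A = w₀L/6 = (-10)·10/6 = -50/3 kN
  R_B = w₀L/3 = (-10)·10/3 = -100/3 kN
Load 2 — applied couple M₀=-12 kN·m at a=5/2 m (b=L-a=15/2):
  R_A = M₀/L = (-12)/10 = -6/5 kN
  R_B = -M₀/L = -(-12)/10 = 6/5 kN
Superposition: R_A = -268/15 kN, R_B = -482/15 kN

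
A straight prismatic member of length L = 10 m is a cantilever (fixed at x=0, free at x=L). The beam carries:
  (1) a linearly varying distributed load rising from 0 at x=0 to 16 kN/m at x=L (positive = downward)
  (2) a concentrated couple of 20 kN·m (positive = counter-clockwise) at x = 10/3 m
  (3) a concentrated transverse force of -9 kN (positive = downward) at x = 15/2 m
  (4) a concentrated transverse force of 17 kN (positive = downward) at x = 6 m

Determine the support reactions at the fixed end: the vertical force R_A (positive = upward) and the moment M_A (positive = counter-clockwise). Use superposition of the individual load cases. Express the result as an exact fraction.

R_A = 88 kN, M_A = 3287/6 kN·m

Load 1 — triangular load w₀=16 kN/m (0→w₀ over full span):
  R_A = w₀L/2 = 16·10/2 = 80 kN
  M_A = w₀L²/3 = 16·10²/3 = 1600/3 kN·m
Load 2 — applied couple M₀=20 kN·m at a=10/3 m (b=L-a=20/3):
  R_A = 0 kN
  M_A = -M₀ = -20 kN·m
Load 3 — point force P=-9 kN at a=15/2 m (b=L-a=5/2):
  R_A = P = (-9) = -9 kN
  M_A = Pa = (-9)·(15/2) = -135/2 kN·m
Load 4 — point force P=17 kN at a=6 m (b=L-a=4):
  R_A = P = 17 kN
  M_A = Pa = 17·6 = 102 kN·m
Superposition: R_A = 88 kN, M_A = 3287/6 kN·m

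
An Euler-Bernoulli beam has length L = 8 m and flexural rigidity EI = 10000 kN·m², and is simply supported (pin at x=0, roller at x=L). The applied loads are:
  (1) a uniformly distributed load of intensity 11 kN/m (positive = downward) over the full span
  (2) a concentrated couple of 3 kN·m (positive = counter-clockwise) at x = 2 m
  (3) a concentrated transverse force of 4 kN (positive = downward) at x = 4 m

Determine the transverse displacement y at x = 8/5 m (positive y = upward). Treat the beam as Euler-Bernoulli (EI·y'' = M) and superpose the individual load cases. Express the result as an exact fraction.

y(8/5) = -345011/9375000 m

Load 1 — uniform load w=11 kN/m over full span:
  y_1 = -wx(L³-2Lx²+x³)/(24EI) = -11·(8/5)·(8³-2·8·(8/5)²+(8/5)³)/(24·10000) = -40832/1171875 m
Load 2 — applied couple M₀=3 kN·m at a=2 m (b=L-a=6):
  y_2 = (M₀x³/(6L)+C₁x)/EI  [x≤a] with C₁=M₀(3b²-L²)/(6L)=11/4 = (3·(8/5)³/(6·8)+(11/4)·(8/5))/10000 = 291/625000 m
Load 3 — point force P=4 kN at a=4 m (b=L-a=4):
  y_3 = -Pbx(L²-b²-x²)/(6LEI)  [x≤a] = -4·4·(8/5)·(8²-4²-(8/5)²)/(6·8·10000) = -568/234375 m
Superposition: y = Σ y_i = -345011/9375000 m ≈ -0.036801 m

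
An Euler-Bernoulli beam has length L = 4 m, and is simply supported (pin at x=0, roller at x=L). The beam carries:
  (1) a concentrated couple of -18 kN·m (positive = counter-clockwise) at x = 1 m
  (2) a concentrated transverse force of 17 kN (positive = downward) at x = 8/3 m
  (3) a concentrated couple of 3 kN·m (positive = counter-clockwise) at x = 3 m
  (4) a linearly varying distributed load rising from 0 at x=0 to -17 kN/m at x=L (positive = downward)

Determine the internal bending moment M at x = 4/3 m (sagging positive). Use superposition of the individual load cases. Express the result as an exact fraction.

Load 1 — applied couple M₀=-18 kN·m at a=1 m (b=L-a=3):
  M_1 = M₀x/L - M₀  [x>a] = (-18)·(4/3)/4 - (-18) = 12 kN·m
Load 2 — point force P=17 kN at a=8/3 m (b=L-a=4/3):
  M_2 = Pbx/L  [x≤a] = 17·(4/3)·(4/3)/4 = 68/9 kN·m
Load 3 — applied couple M₀=3 kN·m at a=3 m (b=L-a=1):
  M_3 = M₀x/L  [x≤a] = 3·(4/3)/4 = 1 kN·m
Load 4 — triangular load w₀=-17 kN/m (0→w₀ over full span):
  M_4 = w₀Lx/6 - w₀x³/(6L) = (-17)·4·(4/3)/6 - (-17)·(4/3)³/(6·4) = -1088/81 kN·m
Superposition: M = Σ M_i = 577/81 kN·m ≈ 7.123457 kN·m

M(4/3) = 577/81 kN·m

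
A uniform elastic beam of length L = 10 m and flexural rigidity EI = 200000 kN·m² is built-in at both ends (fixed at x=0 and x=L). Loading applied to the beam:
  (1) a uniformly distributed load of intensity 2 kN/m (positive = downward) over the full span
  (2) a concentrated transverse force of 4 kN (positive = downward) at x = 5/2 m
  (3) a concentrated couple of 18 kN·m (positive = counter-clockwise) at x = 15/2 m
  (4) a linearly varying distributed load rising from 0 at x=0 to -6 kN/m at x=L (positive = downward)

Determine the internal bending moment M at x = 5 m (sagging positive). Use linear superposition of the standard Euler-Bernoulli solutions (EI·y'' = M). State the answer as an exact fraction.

M(5) = 19/12 kN·m

Load 1 — uniform load w=2 kN/m over full span:
  M_1 = wLx/2 - wL²/12 - wx²/2 = 2·10·5/2 - 2·10²/12 - 2·5²/2 = 25/3 kN·m
Load 2 — point force P=4 kN at a=5/2 m (b=L-a=15/2):
  M_2 = Pa²(a+3b)(L-x)/L³ - Pa²b/L²  [x>a] = 4·(5/2)²·((5/2)+3·(15/2))·(10-5)/10³ - 4·(5/2)²·(15/2)/10² = 5/4 kN·m
Load 3 — applied couple M₀=18 kN·m at a=15/2 m (b=L-a=5/2):
  M_3 = R_Ax - M_A  [x≤a] with R_A=81/40, M_A=45/8 = (81/40)·5 - (45/8) = 9/2 kN·m
Load 4 — triangular load w₀=-6 kN/m (0→w₀ over full span):
  M_4 = 3w₀Lx/20 - w₀L²/30 - w₀x³/(6L) = 3·(-6)·10·5/20 - (-6)·10²/30 - (-6)·5³/(6·10) = -25/2 kN·m
Superposition: M = Σ M_i = 19/12 kN·m ≈ 1.583333 kN·m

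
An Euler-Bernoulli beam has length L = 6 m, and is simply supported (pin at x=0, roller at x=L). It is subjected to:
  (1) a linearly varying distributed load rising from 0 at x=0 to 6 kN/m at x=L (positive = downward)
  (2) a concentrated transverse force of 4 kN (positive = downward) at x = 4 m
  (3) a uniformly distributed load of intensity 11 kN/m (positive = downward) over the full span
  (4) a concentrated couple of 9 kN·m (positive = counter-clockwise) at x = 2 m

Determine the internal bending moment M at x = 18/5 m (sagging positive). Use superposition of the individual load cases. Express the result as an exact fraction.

M(18/5) = 7818/125 kN·m

Load 1 — triangular load w₀=6 kN/m (0→w₀ over full span):
  M_1 = w₀Lx/6 - w₀x³/(6L) = 6·6·(18/5)/6 - 6·(18/5)³/(6·6) = 1728/125 kN·m
Load 2 — point force P=4 kN at a=4 m (b=L-a=2):
  M_2 = Pbx/L  [x≤a] = 4·2·(18/5)/6 = 24/5 kN·m
Load 3 — uniform load w=11 kN/m over full span:
  M_3 = wx(L-x)/2 = 11·(18/5)·(6-(18/5))/2 = 1188/25 kN·m
Load 4 — applied couple M₀=9 kN·m at a=2 m (b=L-a=4):
  M_4 = M₀x/L - M₀  [x>a] = 9·(18/5)/6 - 9 = -18/5 kN·m
Superposition: M = Σ M_i = 7818/125 kN·m ≈ 62.544000 kN·m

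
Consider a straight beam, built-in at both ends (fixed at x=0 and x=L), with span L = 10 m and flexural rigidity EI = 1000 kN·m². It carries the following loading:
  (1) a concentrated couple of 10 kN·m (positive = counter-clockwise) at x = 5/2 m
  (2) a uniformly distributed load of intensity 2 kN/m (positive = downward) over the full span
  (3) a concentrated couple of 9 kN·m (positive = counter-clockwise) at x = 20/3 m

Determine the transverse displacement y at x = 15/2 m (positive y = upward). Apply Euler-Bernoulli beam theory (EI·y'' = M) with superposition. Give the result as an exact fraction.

y(15/2) = -131/5120 m

Load 1 — applied couple M₀=10 kN·m at a=5/2 m (b=L-a=15/2):
  y_1 = (R_Ax³/6 - M_Ax²/2 - M₀(x-a)²/2)/EI  [x>a] with R_A=9/8, M_A=-15/8 = ((9/8)·(15/2)³/6 - (-15/8)·(15/2)²/2 - 10·((15/2)-(5/2))²/2)/1000 = 7/1024 m
Load 2 — uniform load w=2 kN/m over full span:
  y_2 = -wx²(L-x)²/(24EI) = -2·(15/2)²·(10-(15/2))²/(24·1000) = -15/512 m
Load 3 — applied couple M₀=9 kN·m at a=20/3 m (b=L-a=10/3):
  y_3 = (R_Ax³/6 - M_Ax²/2 - M₀(x-a)²/2)/EI  [x>a] with R_A=6/5, M_A=3 = ((6/5)·(15/2)³/6 - 3·(15/2)²/2 - 9·((15/2)-(20/3))²/2)/1000 = -1/320 m
Superposition: y = Σ y_i = -131/5120 m ≈ -0.025586 m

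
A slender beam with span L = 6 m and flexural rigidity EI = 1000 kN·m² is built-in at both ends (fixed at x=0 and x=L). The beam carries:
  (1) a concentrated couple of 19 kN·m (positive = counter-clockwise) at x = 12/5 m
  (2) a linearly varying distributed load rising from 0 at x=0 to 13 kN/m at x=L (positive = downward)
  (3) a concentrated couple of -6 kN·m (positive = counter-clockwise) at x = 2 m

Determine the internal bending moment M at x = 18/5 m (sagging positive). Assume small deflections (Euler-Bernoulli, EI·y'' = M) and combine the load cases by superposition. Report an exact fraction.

M(18/5) = 751/125 kN·m

Load 1 — applied couple M₀=19 kN·m at a=12/5 m (b=L-a=18/5):
  M_1 = R_Ax - M_A - M₀  [x>a] with R_A=114/25, M_A=57/25 = (114/25)·(18/5) - (57/25) - 19 = -608/125 kN·m
Load 2 — triangular load w₀=13 kN/m (0→w₀ over full span):
  M_2 = 3w₀Lx/20 - w₀L²/30 - w₀x³/(6L) = 3·13·6·(18/5)/20 - 13·6²/30 - 13·(18/5)³/(6·6) = 1209/125 kN·m
Load 3 — applied couple M₀=-6 kN·m at a=2 m (b=L-a=4):
  M_3 = R_Ax - M_A - M₀  [x>a] with R_A=-4/3, M_A=0 = (-4/3)·(18/5) - 0 - (-6) = 6/5 kN·m
Superposition: M = Σ M_i = 751/125 kN·m ≈ 6.008000 kN·m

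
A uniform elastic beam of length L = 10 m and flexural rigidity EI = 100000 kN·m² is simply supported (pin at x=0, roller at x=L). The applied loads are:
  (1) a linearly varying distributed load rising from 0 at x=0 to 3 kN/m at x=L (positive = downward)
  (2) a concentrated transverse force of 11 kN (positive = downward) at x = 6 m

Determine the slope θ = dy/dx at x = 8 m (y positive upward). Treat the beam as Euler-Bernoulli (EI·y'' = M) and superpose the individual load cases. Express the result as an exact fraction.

θ(8) = 323/300000 rad

Load 1 — triangular load w₀=3 kN/m (0→w₀ over full span):
  θ_1 = -w₀(7L⁴-30L²x²+15x⁴)/(360LEI) = -3·(7·10⁴-30·10²·8²+15·8⁴)/(360·10·100000) = 757/1500000 rad
Load 2 — point force P=11 kN at a=6 m (b=L-a=4):
  θ_2 = -Pa(2L²-6Lx+3x²+a²)/(6LEI)  [x>a] = -11·6·(2·10²-6·10·8+3·8²+6²)/(6·10·100000) = 143/250000 rad
Superposition: θ = Σ θ_i = 323/300000 rad ≈ 0.001077 rad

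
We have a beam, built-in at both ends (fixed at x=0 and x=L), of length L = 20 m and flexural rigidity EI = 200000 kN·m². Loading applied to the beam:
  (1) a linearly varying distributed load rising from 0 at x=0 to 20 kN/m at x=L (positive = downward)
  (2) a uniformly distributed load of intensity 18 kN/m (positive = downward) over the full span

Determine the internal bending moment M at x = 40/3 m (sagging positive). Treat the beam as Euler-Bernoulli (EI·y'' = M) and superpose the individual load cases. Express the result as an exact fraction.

M(40/3) = 27400/81 kN·m

Load 1 — triangular load w₀=20 kN/m (0→w₀ over full span):
  M_1 = 3w₀Lx/20 - w₀L²/30 - w₀x³/(6L) = 3·20·20·(40/3)/20 - 20·20²/30 - 20·(40/3)³/(6·20) = 11200/81 kN·m
Load 2 — uniform load w=18 kN/m over full span:
  M_2 = wLx/2 - wL²/12 - wx²/2 = 18·20·(40/3)/2 - 18·20²/12 - 18·(40/3)²/2 = 200 kN·m
Superposition: M = Σ M_i = 27400/81 kN·m ≈ 338.271605 kN·m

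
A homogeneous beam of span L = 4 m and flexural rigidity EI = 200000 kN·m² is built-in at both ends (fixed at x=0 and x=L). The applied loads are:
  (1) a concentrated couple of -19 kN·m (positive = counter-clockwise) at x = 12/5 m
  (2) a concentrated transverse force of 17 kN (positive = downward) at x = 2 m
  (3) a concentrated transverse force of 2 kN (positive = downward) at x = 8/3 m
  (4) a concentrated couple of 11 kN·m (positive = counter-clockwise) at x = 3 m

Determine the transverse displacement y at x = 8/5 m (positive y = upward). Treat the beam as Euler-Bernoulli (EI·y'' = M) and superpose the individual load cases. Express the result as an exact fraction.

Load 1 — applied couple M₀=-19 kN·m at a=12/5 m (b=L-a=8/5):
  y_1 = (R_Ax³/6 - M_Ax²/2)/EI  [x≤a] with R_A=-171/25, M_A=-152/25 = ((-171/25)·(8/5)³/6 - (-152/25)·(8/5)²/2)/200000 = 152/9765625 m
Load 2 — point force P=17 kN at a=2 m (b=L-a=2):
  y_2 = -Pb²x²(3aL-(3a+b)x)/(6L³EI)  [x≤a] = -17·2²·(8/5)²·(3·2·4-(3·2+2)·(8/5))/(6·4³·200000) = -119/4687500 m
Load 3 — point force P=2 kN at a=8/3 m (b=L-a=4/3):
  y_3 = -Pb²x²(3aL-(3a+b)x)/(6L³EI)  [x≤a] = -2·(4/3)²·(8/5)²·(3·(8/3)·4-(3·(8/3)+(4/3))·(8/5))/(6·4³·200000) = -64/31640625 m
Load 4 — applied couple M₀=11 kN·m at a=3 m (b=L-a=1):
  y_4 = (R_Ax³/6 - M_Ax²/2)/EI  [x≤a] with R_A=99/32, M_A=55/16 = ((99/32)·(8/5)³/6 - (55/16)·(8/5)²/2)/200000 = -143/12500000 m
Superposition: y = Σ y_i = -589391/25312500000 m ≈ -0.000023 m

y(8/5) = -589391/25312500000 m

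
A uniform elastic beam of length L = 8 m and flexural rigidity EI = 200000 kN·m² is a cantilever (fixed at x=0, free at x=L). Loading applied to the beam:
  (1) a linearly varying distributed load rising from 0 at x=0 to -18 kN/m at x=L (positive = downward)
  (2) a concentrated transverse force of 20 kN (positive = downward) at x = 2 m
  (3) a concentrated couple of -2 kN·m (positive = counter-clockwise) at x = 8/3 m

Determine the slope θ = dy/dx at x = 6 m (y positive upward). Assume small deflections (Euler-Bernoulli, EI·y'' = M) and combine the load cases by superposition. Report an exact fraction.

θ(6) = 1301/240000 rad

Load 1 — triangular load w₀=-18 kN/m (0→w₀ over full span):
  θ_1 = (w₀Lx²/4-w₀L²x/3-w₀x⁴/(24L))/EI = ((-18)·8·6²/4-(-18)·8²·6/3-(-18)·6⁴/(24·8))/200000 = 2259/400000 rad
Load 2 — point force P=20 kN at a=2 m (b=L-a=6):
  θ_2 = -Pa²/(2EI)  [x>a] = -20·2²/(2·200000) = -1/5000 rad
Load 3 — applied couple M₀=-2 kN·m at a=8/3 m (b=L-a=16/3):
  θ_3 = M₀a/EI  [x>a] = (-2)·(8/3)/200000 = -1/37500 rad
Superposition: θ = Σ θ_i = 1301/240000 rad ≈ 0.005421 rad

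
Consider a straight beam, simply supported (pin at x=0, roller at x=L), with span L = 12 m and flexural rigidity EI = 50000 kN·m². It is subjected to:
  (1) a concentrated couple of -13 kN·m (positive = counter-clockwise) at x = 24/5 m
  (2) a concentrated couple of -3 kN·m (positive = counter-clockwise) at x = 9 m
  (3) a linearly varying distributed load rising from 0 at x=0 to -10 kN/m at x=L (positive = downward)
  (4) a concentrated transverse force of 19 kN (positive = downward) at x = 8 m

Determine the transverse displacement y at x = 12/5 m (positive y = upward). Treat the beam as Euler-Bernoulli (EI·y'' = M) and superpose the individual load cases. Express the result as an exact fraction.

Load 1 — applied couple M₀=-13 kN·m at a=24/5 m (b=L-a=36/5):
  y_1 = (M₀x³/(6L)+C₁x)/EI  [x≤a] with C₁=M₀(3b²-L²)/(6L)=-52/25 = ((-13)·(12/5)³/(6·12)+(-52/25)·(12/5))/50000 = -117/781250 m
Load 2 — applied couple M₀=-3 kN·m at a=9 m (b=L-a=3):
  y_2 = (M₀x³/(6L)+C₁x)/EI  [x≤a] with C₁=M₀(3b²-L²)/(6L)=39/8 = ((-3)·(12/5)³/(6·12)+(39/8)·(12/5))/50000 = 2781/12500000 m
Load 3 — triangular load w₀=-10 kN/m (0→w₀ over full span):
  y_3 = -w₀x(7L⁴-10L²x²+3x⁴)/(360LEI) = -(-10)·(12/5)·(7·12⁴-10·12²·(12/5)²+3·(12/5)⁴)/(360·12·50000) = 148608/9765625 m
Load 4 — point force P=19 kN at a=8 m (b=L-a=4):
  y_4 = -Pbx(L²-b²-x²)/(6LEI)  [x≤a] = -19·4·(12/5)·(12²-4²-(12/5)²)/(6·12·50000) = -7258/1171875 m
Superposition: y = Σ y_i = 8528143/937500000 m ≈ 0.009097 m

y(12/5) = 8528143/937500000 m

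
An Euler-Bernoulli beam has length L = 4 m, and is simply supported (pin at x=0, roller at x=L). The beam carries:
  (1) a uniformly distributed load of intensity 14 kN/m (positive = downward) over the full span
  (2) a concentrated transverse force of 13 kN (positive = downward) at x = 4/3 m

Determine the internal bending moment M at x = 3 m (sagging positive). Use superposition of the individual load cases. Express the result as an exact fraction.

M(3) = 76/3 kN·m

Load 1 — uniform load w=14 kN/m over full span:
  M_1 = wx(L-x)/2 = 14·3·(4-3)/2 = 21 kN·m
Load 2 — point force P=13 kN at a=4/3 m (b=L-a=8/3):
  M_2 = Pa(L-x)/L  [x>a] = 13·(4/3)·(4-3)/4 = 13/3 kN·m
Superposition: M = Σ M_i = 76/3 kN·m ≈ 25.333333 kN·m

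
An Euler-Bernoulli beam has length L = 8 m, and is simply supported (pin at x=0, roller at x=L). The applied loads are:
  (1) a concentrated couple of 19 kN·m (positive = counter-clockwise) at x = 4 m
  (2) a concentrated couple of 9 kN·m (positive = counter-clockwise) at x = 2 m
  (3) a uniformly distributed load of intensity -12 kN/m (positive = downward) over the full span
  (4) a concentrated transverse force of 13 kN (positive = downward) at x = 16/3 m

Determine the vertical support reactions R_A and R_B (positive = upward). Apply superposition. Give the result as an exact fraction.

Load 1 — applied couple M₀=19 kN·m at a=4 m (b=L-a=4):
  R_A = M₀/L = 19/8 kN
  R_B = -M₀/L = -19/8 kN
Load 2 — applied couple M₀=9 kN·m at a=2 m (b=L-a=6):
  R_A = M₀/L = 9/8 kN
  R_B = -M₀/L = -9/8 kN
Load 3 — uniform load w=-12 kN/m over full span:
  R_A = wL/2 = (-12)·8/2 = -48 kN
  R_B = wL/2 = (-12)·8/2 = -48 kN
Load 4 — point force P=13 kN at a=16/3 m (b=L-a=8/3):
  R_A = Pb/L = 13·(8/3)/8 = 13/3 kN
  R_B = Pa/L = 13·(16/3)/8 = 26/3 kN
Superposition: R_A = -241/6 kN, R_B = -257/6 kN

R_A = -241/6 kN, R_B = -257/6 kN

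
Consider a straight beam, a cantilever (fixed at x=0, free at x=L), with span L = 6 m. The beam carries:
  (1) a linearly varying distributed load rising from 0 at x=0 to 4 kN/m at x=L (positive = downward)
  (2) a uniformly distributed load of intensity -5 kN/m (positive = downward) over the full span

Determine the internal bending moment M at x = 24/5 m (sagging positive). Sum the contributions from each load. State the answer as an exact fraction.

M(24/5) = 114/125 kN·m

Load 1 — triangular load w₀=4 kN/m (0→w₀ over full span):
  M_1 = w₀Lx/2 - w₀L²/3 - w₀x³/(6L) = 4·6·(24/5)/2 - 4·6²/3 - 4·(24/5)³/(6·6) = -336/125 kN·m
Load 2 — uniform load w=-5 kN/m over full span:
  M_2 = -w(L-x)²/2 = -(-5)·(6-(24/5))²/2 = 18/5 kN·m
Superposition: M = Σ M_i = 114/125 kN·m ≈ 0.912000 kN·m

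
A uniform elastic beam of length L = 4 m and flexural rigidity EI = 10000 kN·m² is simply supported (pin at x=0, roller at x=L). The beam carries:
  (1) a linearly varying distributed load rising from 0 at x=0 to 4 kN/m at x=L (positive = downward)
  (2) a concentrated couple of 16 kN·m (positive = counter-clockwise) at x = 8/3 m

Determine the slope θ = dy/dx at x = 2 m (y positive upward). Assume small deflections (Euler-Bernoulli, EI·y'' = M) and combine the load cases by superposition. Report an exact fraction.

Load 1 — triangular load w₀=4 kN/m (0→w₀ over full span):
  θ_1 = -w₀(7L⁴-30L²x²+15x⁴)/(360LEI) = -4·(7·4⁴-30·4²·2²+15·2⁴)/(360·4·10000) = -7/225000 rad
Load 2 — applied couple M₀=16 kN·m at a=8/3 m (b=L-a=4/3):
  θ_2 = (M₀x²/(2L)+C₁)/EI  [x≤a] with C₁=M₀(3b²-L²)/(6L)=-64/9 = (16·2²/(2·4)+(-64/9))/10000 = 1/11250 rad
Superposition: θ = Σ θ_i = 13/225000 rad ≈ 0.000058 rad

θ(2) = 13/225000 rad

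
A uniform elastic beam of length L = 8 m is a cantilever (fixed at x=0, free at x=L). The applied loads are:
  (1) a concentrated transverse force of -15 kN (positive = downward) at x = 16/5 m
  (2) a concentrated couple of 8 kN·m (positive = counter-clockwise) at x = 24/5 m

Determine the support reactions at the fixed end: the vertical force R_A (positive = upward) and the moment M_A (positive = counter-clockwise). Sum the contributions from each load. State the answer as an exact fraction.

R_A = -15 kN, M_A = -56 kN·m

Load 1 — point force P=-15 kN at a=16/5 m (b=L-a=24/5):
  R_A = P = (-15) = -15 kN
  M_A = Pa = (-15)·(16/5) = -48 kN·m
Load 2 — applied couple M₀=8 kN·m at a=24/5 m (b=L-a=16/5):
  R_A = 0 kN
  M_A = -M₀ = -8 kN·m
Superposition: R_A = -15 kN, M_A = -56 kN·m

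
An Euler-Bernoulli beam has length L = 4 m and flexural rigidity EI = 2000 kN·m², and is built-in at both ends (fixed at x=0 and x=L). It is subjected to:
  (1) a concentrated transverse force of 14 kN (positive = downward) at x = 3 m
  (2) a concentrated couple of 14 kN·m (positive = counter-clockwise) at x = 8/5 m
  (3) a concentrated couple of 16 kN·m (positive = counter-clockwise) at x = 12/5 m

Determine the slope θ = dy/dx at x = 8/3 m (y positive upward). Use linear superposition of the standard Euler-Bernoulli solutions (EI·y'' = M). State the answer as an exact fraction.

θ(8/3) = 83/90000 rad

Load 1 — point force P=14 kN at a=3 m (b=L-a=1):
  θ_1 = -Pb²x(2aL-(3a+b)x)/(2L³EI)  [x≤a] = -14·1²·(8/3)·(2·3·4-(3·3+1)·(8/3))/(2·4³·2000) = 7/18000 rad
Load 2 — applied couple M₀=14 kN·m at a=8/5 m (b=L-a=12/5):
  θ_2 = (R_Ax²/2 - M_Ax - M₀(x-a))/EI  [x>a] with R_A=126/25, M_A=42/25 = ((126/25)·(8/3)²/2 - (42/25)·(8/3) - 14·((8/3)-(8/5)))/2000 = -7/9375 rad
Load 3 — applied couple M₀=16 kN·m at a=12/5 m (b=L-a=8/5):
  θ_3 = (R_Ax²/2 - M_Ax - M₀(x-a))/EI  [x>a] with R_A=144/25, M_A=128/25 = ((144/25)·(8/3)²/2 - (128/25)·(8/3) - 16·((8/3)-(12/5)))/2000 = 4/3125 rad
Superposition: θ = Σ θ_i = 83/90000 rad ≈ 0.000922 rad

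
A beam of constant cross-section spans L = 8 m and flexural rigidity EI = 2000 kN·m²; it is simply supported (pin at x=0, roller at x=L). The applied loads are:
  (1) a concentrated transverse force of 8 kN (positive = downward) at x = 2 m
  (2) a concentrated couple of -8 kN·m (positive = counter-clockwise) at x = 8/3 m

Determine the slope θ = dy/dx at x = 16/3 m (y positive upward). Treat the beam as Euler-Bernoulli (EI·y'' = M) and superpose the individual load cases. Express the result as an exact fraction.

θ(16/3) = 37/4500 rad

Load 1 — point force P=8 kN at a=2 m (b=L-a=6):
  θ_1 = -Pa(2L²-6Lx+3x²+a²)/(6LEI)  [x>a] = -8·2·(2·8²-6·8·(16/3)+3·(16/3)²+2²)/(6·8·2000) = 29/4500 rad
Load 2 — applied couple M₀=-8 kN·m at a=8/3 m (b=L-a=16/3):
  θ_2 = (M₀x²/(2L)-M₀(x-a)+C₁)/EI  [x>a] with C₁=M₀(3b²-L²)/(6L)=-32/9 = ((-8)·(16/3)²/(2·8)-(-8)·((16/3)-(8/3))+(-32/9))/2000 = 2/1125 rad
Superposition: θ = Σ θ_i = 37/4500 rad ≈ 0.008222 rad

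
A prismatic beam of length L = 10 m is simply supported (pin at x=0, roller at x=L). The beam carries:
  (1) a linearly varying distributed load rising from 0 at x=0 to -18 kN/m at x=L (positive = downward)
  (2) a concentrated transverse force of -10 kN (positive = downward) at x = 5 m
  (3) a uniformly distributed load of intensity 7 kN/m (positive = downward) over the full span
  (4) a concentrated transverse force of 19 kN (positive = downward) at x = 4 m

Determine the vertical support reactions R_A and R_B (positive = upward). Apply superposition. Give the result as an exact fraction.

Load 1 — triangular load w₀=-18 kN/m (0→w₀ over full span):
  R_A = w₀L/6 = (-18)·10/6 = -30 kN
  R_B = w₀L/3 = (-18)·10/3 = -60 kN
Load 2 — point force P=-10 kN at a=5 m (b=L-a=5):
  R_A = Pb/L = (-10)·5/10 = -5 kN
  R_B = Pa/L = (-10)·5/10 = -5 kN
Load 3 — uniform load w=7 kN/m over full span:
  R_A = wL/2 = 7·10/2 = 35 kN
  R_B = wL/2 = 7·10/2 = 35 kN
Load 4 — point force P=19 kN at a=4 m (b=L-a=6):
  R_A = Pb/L = 19·6/10 = 57/5 kN
  R_B = Pa/L = 19·4/10 = 38/5 kN
Superposition: R_A = 57/5 kN, R_B = -112/5 kN

R_A = 57/5 kN, R_B = -112/5 kN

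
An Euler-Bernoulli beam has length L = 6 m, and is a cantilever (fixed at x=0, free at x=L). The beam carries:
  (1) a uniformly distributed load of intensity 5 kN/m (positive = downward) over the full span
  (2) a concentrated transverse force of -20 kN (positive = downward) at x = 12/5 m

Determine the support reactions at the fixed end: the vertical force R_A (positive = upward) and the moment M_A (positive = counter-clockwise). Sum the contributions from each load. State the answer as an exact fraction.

Load 1 — uniform load w=5 kN/m over full span:
  R_A = wL = 5·6 = 30 kN
  M_A = wL²/2 = 5·6²/2 = 90 kN·m
Load 2 — point force P=-20 kN at a=12/5 m (b=L-a=18/5):
  R_A = P = (-20) = -20 kN
  M_A = Pa = (-20)·(12/5) = -48 kN·m
Superposition: R_A = 10 kN, M_A = 42 kN·m

R_A = 10 kN, M_A = 42 kN·m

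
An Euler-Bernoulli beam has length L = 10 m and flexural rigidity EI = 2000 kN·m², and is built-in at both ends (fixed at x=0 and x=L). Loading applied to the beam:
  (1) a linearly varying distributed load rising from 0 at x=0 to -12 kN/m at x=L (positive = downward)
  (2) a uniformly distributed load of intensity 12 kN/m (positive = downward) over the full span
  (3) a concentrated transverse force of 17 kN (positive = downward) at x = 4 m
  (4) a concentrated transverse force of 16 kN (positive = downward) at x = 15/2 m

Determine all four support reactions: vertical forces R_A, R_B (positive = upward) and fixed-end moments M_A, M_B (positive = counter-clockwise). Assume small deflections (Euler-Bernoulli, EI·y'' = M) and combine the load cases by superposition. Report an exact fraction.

Load 1 — triangular load w₀=-12 kN/m (0→w₀ over full span):
  R_A = 3w₀L/20 = 3·(-12)·10/20 = -18 kN
  M_A = w₀L²/30 = (-12)·10²/30 = -40 kN·m
  R_B = 7w₀L/20 = 7·(-12)·10/20 = -42 kN
  M_B = -w₀L²/20 = -(-12)·10²/20 = 60 kN·m
Load 2 — uniform load w=12 kN/m over full span:
  R_A = wL/2 = 12·10/2 = 60 kN
  M_A = wL²/12 = 12·10²/12 = 100 kN·m
  R_B = wL/2 = 12·10/2 = 60 kN
  M_B = -wL²/12 = -12·10²/12 = -100 kN·m
Load 3 — point force P=17 kN at a=4 m (b=L-a=6):
  R_A = Pb²(3a+b)/L³ = 17·6²·(3·4+6)/10³ = 1377/125 kN
  M_A = Pab²/L² = 17·4·6²/10² = 612/25 kN·m
  R_B = Pa²(a+3b)/L³ = 17·4²·(4+3·6)/10³ = 748/125 kN
  M_B = -Pa²b/L² = -17·4²·6/10² = -408/25 kN·m
Load 4 — point force P=16 kN at a=15/2 m (b=L-a=5/2):
  R_A = Pb²(3a+b)/L³ = 16·(5/2)²·(3·(15/2)+(5/2))/10³ = 5/2 kN
  M_A = Pab²/L² = 16·(15/2)·(5/2)²/10² = 15/2 kN·m
  R_B = Pa²(a+3b)/L³ = 16·(15/2)²·((15/2)+3·(5/2))/10³ = 27/2 kN
  M_B = -Pa²b/L² = -16·(15/2)²·(5/2)/10² = -45/2 kN·m
Superposition: R_A = 13879/250 kN, M_A = 4599/50 kN·m, R_B = 9371/250 kN, M_B = -3941/50 kN·m

R_A = 13879/250 kN, M_A = 4599/50 kN·m, R_B = 9371/250 kN, M_B = -3941/50 kN·m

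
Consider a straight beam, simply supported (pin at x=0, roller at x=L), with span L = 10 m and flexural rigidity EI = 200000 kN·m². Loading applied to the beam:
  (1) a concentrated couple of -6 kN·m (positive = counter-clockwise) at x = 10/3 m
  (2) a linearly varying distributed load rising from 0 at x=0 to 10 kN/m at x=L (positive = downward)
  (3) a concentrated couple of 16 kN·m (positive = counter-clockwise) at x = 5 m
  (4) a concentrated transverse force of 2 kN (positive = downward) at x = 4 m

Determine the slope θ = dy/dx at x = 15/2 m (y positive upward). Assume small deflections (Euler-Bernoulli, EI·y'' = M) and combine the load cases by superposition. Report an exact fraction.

Load 1 — applied couple M₀=-6 kN·m at a=10/3 m (b=L-a=20/3):
  θ_1 = (M₀x²/(2L)-M₀(x-a)+C₁)/EI  [x>a] with C₁=M₀(3b²-L²)/(6L)=-10/3 = ((-6)·(15/2)²/(2·10)-(-6)·((15/2)-(10/3))+(-10/3))/200000 = 23/960000 rad
Load 2 — triangular load w₀=10 kN/m (0→w₀ over full span):
  θ_2 = -w₀(7L⁴-30L²x²+15x⁴)/(360LEI) = -10·(7·10⁴-30·10²·(15/2)²+15·(15/2)⁴)/(360·10·200000) = 1313/1843200 rad
Load 3 — applied couple M₀=16 kN·m at a=5 m (b=L-a=5):
  θ_3 = (M₀x²/(2L)-M₀(x-a)+C₁)/EI  [x>a] with C₁=M₀(3b²-L²)/(6L)=-20/3 = (16·(15/2)²/(2·10)-16·((15/2)-5)+(-20/3))/200000 = -1/120000 rad
Load 4 — point force P=2 kN at a=4 m (b=L-a=6):
  θ_4 = -Pa(2L²-6Lx+3x²+a²)/(6LEI)  [x>a] = -2·4·(2·10²-6·10·(15/2)+3·(15/2)²+4²)/(6·10·200000) = 87/2000000 rad
Superposition: θ = Σ θ_i = 888737/1152000000 rad ≈ 0.000771 rad

θ(15/2) = 888737/1152000000 rad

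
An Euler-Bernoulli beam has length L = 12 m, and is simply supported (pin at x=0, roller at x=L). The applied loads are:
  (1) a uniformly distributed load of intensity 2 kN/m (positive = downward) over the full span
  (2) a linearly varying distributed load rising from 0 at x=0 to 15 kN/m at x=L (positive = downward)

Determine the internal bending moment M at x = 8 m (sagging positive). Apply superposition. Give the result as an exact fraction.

M(8) = 496/3 kN·m

Load 1 — uniform load w=2 kN/m over full span:
  M_1 = wx(L-x)/2 = 2·8·(12-8)/2 = 32 kN·m
Load 2 — triangular load w₀=15 kN/m (0→w₀ over full span):
  M_2 = w₀Lx/6 - w₀x³/(6L) = 15·12·8/6 - 15·8³/(6·12) = 400/3 kN·m
Superposition: M = Σ M_i = 496/3 kN·m ≈ 165.333333 kN·m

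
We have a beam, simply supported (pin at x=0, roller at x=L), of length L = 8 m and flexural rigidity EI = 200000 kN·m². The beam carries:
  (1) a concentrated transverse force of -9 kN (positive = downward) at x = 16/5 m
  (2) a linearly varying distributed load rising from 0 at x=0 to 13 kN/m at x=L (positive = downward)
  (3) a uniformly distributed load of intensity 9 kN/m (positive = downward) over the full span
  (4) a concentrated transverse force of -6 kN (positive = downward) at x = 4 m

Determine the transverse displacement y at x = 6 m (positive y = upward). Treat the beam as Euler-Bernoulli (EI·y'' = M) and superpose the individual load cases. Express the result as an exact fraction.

Load 1 — point force P=-9 kN at a=16/5 m (b=L-a=24/5):
  y_1 = -Pa(L-x)(2Lx-a²-x²)/(6LEI)  [x>a] = -(-9)·(16/5)·(8-6)·(2·8·6-(16/5)²-6²)/(6·8·200000) = 933/3125000 m
Load 2 — triangular load w₀=13 kN/m (0→w₀ over full span):
  y_2 = -w₀x(7L⁴-10L²x²+3x⁴)/(360LEI) = -13·6·(7·8⁴-10·8²·6²+3·6⁴)/(360·8·200000) = -1547/1200000 m
Load 3 — uniform load w=9 kN/m over full span:
  y_3 = -wx(L³-2Lx²+x³)/(24EI) = -9·6·(8³-2·8·6²+6³)/(24·200000) = -171/100000 m
Load 4 — point force P=-6 kN at a=4 m (b=L-a=4):
  y_4 = -Pa(L-x)(2Lx-a²-x²)/(6LEI)  [x>a] = -(-6)·4·(8-6)·(2·8·6-4²-6²)/(6·8·200000) = 11/50000 m
Superposition: y = Σ y_i = -372091/150000000 m ≈ -0.002481 m

y(6) = -372091/150000000 m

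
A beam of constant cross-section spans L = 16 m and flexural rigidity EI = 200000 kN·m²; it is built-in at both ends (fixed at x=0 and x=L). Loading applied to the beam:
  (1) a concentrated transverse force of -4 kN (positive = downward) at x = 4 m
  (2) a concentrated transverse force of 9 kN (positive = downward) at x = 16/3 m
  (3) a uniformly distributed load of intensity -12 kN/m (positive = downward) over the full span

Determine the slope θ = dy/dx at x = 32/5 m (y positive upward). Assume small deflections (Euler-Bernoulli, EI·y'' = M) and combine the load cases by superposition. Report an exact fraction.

Load 1 — point force P=-4 kN at a=4 m (b=L-a=12):
  θ_1 = Pa²(L-x)(2bL-(3b+a)(L-x))/(2L³EI)  [x>a] = (-4)·4²·(16-(32/5))·(2·12·16-(3·12+4)·(16-(32/5)))/(2·16³·200000) = 0 rad
Load 2 — point force P=9 kN at a=16/3 m (b=L-a=32/3):
  θ_2 = Pa²(L-x)(2bL-(3b+a)(L-x))/(2L³EI)  [x>a] = 9·(16/3)²·(16-(32/5))·(2·(32/3)·16-(3·(32/3)+(16/3))·(16-(32/5)))/(2·16³·200000) = -2/78125 rad
Load 3 — uniform load w=-12 kN/m over full span:
  θ_3 = -wx(L-x)(L-2x)/(12EI) = -(-12)·(32/5)·(16-(32/5))·(16-2·(32/5))/(12·200000) = 384/390625 rad
Superposition: θ = Σ θ_i = 374/390625 rad ≈ 0.000957 rad

θ(32/5) = 374/390625 rad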